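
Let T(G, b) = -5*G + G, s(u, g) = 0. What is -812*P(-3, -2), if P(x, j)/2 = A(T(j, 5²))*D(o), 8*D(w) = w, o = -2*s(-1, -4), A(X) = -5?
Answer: 0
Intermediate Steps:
T(G, b) = -4*G
o = 0 (o = -2*0 = 0)
D(w) = w/8
P(x, j) = 0 (P(x, j) = 2*(-5*0/8) = 2*(-5*0) = 2*0 = 0)
-812*P(-3, -2) = -812*0 = 0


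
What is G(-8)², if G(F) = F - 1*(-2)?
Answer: 36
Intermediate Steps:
G(F) = 2 + F (G(F) = F + 2 = 2 + F)
G(-8)² = (2 - 8)² = (-6)² = 36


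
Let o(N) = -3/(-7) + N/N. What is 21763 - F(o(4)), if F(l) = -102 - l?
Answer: 153065/7 ≈ 21866.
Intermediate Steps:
o(N) = 10/7 (o(N) = -3*(-1/7) + 1 = 3/7 + 1 = 10/7)
21763 - F(o(4)) = 21763 - (-102 - 1*10/7) = 21763 - (-102 - 10/7) = 21763 - 1*(-724/7) = 21763 + 724/7 = 153065/7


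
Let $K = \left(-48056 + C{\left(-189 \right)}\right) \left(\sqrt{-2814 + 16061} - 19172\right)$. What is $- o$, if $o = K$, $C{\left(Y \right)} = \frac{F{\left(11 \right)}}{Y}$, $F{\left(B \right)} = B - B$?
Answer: $-921329632 + 48056 \sqrt{13247} \approx -9.158 \cdot 10^{8}$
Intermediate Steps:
$F{\left(B \right)} = 0$
$C{\left(Y \right)} = 0$ ($C{\left(Y \right)} = \frac{0}{Y} = 0$)
$K = 921329632 - 48056 \sqrt{13247}$ ($K = \left(-48056 + 0\right) \left(\sqrt{-2814 + 16061} - 19172\right) = - 48056 \left(\sqrt{13247} - 19172\right) = - 48056 \left(-19172 + \sqrt{13247}\right) = 921329632 - 48056 \sqrt{13247} \approx 9.158 \cdot 10^{8}$)
$o = 921329632 - 48056 \sqrt{13247} \approx 9.158 \cdot 10^{8}$
$- o = - (921329632 - 48056 \sqrt{13247}) = -921329632 + 48056 \sqrt{13247}$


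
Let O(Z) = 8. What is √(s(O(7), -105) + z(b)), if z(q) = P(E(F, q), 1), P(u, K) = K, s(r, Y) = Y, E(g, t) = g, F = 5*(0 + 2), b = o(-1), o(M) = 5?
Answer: 2*I*√26 ≈ 10.198*I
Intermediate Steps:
b = 5
F = 10 (F = 5*2 = 10)
z(q) = 1
√(s(O(7), -105) + z(b)) = √(-105 + 1) = √(-104) = 2*I*√26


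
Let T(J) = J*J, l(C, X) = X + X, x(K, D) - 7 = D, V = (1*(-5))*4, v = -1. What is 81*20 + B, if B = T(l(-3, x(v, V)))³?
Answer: 308917396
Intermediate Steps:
V = -20 (V = -5*4 = -20)
x(K, D) = 7 + D
l(C, X) = 2*X
T(J) = J²
B = 308915776 (B = ((2*(7 - 20))²)³ = ((2*(-13))²)³ = ((-26)²)³ = 676³ = 308915776)
81*20 + B = 81*20 + 308915776 = 1620 + 308915776 = 308917396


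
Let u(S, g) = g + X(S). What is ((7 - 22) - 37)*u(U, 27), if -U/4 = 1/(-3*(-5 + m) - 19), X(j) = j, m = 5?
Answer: -26884/19 ≈ -1414.9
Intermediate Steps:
U = 4/19 (U = -4/(-3*(-5 + 5) - 19) = -4/(-3*0 - 19) = -4/(0 - 19) = -4/(-19) = -4*(-1/19) = 4/19 ≈ 0.21053)
u(S, g) = S + g (u(S, g) = g + S = S + g)
((7 - 22) - 37)*u(U, 27) = ((7 - 22) - 37)*(4/19 + 27) = (-15 - 37)*(517/19) = -52*517/19 = -26884/19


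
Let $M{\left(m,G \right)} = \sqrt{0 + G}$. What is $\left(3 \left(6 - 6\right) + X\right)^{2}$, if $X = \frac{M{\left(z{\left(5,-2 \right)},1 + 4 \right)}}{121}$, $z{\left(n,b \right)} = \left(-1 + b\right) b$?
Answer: $\frac{5}{14641} \approx 0.00034151$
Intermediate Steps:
$z{\left(n,b \right)} = b \left(-1 + b\right)$
$M{\left(m,G \right)} = \sqrt{G}$
$X = \frac{\sqrt{5}}{121}$ ($X = \frac{\sqrt{1 + 4}}{121} = \sqrt{5} \cdot \frac{1}{121} = \frac{\sqrt{5}}{121} \approx 0.01848$)
$\left(3 \left(6 - 6\right) + X\right)^{2} = \left(3 \left(6 - 6\right) + \frac{\sqrt{5}}{121}\right)^{2} = \left(3 \cdot 0 + \frac{\sqrt{5}}{121}\right)^{2} = \left(0 + \frac{\sqrt{5}}{121}\right)^{2} = \left(\frac{\sqrt{5}}{121}\right)^{2} = \frac{5}{14641}$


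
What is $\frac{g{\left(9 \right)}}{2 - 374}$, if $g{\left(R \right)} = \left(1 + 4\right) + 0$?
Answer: $- \frac{5}{372} \approx -0.013441$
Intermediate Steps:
$g{\left(R \right)} = 5$ ($g{\left(R \right)} = 5 + 0 = 5$)
$\frac{g{\left(9 \right)}}{2 - 374} = \frac{1}{2 - 374} \cdot 5 = \frac{1}{-372} \cdot 5 = \left(- \frac{1}{372}\right) 5 = - \frac{5}{372}$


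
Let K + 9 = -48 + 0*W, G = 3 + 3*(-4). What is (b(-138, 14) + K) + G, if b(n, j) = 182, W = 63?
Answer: 116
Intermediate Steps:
G = -9 (G = 3 - 12 = -9)
K = -57 (K = -9 + (-48 + 0*63) = -9 + (-48 + 0) = -9 - 48 = -57)
(b(-138, 14) + K) + G = (182 - 57) - 9 = 125 - 9 = 116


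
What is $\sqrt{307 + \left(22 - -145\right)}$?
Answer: $\sqrt{474} \approx 21.772$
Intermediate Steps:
$\sqrt{307 + \left(22 - -145\right)} = \sqrt{307 + \left(22 + 145\right)} = \sqrt{307 + 167} = \sqrt{474}$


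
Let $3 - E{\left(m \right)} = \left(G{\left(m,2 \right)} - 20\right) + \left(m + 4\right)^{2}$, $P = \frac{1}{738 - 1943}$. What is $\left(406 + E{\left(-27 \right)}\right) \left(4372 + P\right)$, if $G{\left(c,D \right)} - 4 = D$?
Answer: $- \frac{558435454}{1205} \approx -4.6343 \cdot 10^{5}$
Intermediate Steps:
$G{\left(c,D \right)} = 4 + D$
$P = - \frac{1}{1205}$ ($P = \frac{1}{-1205} = - \frac{1}{1205} \approx -0.00082988$)
$E{\left(m \right)} = 17 - \left(4 + m\right)^{2}$ ($E{\left(m \right)} = 3 - \left(\left(\left(4 + 2\right) - 20\right) + \left(m + 4\right)^{2}\right) = 3 - \left(\left(6 - 20\right) + \left(4 + m\right)^{2}\right) = 3 - \left(-14 + \left(4 + m\right)^{2}\right) = 17 - \left(4 + m\right)^{2}$)
$\left(406 + E{\left(-27 \right)}\right) \left(4372 + P\right) = \left(406 + \left(17 - \left(4 - 27\right)^{2}\right)\right) \left(4372 - \frac{1}{1205}\right) = \left(406 + \left(17 - \left(-23\right)^{2}\right)\right) \frac{5268259}{1205} = \left(406 + \left(17 - 529\right)\right) \frac{5268259}{1205} = \left(406 - 512\right) \frac{5268259}{1205} = \left(-106\right) \frac{5268259}{1205} = - \frac{558435454}{1205}$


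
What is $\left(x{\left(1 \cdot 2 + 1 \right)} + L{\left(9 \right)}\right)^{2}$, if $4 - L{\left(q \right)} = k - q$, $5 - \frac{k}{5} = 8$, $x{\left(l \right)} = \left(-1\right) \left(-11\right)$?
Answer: $1521$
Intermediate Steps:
$x{\left(l \right)} = 11$
$k = -15$ ($k = 25 - 40 = -15$)
$L{\left(q \right)} = 19 + q$ ($L{\left(q \right)} = 4 - \left(-15 - q\right) = 4 + \left(15 + q\right) = 19 + q$)
$\left(x{\left(1 \cdot 2 + 1 \right)} + L{\left(9 \right)}\right)^{2} = \left(11 + \left(19 + 9\right)\right)^{2} = \left(11 + 28\right)^{2} = 39^{2} = 1521$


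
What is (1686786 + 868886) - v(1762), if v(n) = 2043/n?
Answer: 4503092021/1762 ≈ 2.5557e+6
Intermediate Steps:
(1686786 + 868886) - v(1762) = (1686786 + 868886) - 2043/1762 = 2555672 - 2043/1762 = 4503092021/1762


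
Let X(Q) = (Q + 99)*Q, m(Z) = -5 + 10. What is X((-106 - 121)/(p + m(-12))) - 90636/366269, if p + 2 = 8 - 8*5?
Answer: 257500984298/308032229 ≈ 835.96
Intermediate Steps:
p = -34 (p = -2 + (8 - 8*5) = -2 + (8 - 40) = -2 - 32 = -34)
m(Z) = 5
X(Q) = Q*(99 + Q) (X(Q) = (99 + Q)*Q = Q*(99 + Q))
X((-106 - 121)/(p + m(-12))) - 90636/366269 = ((-106 - 121)/(-34 + 5))*(99 + (-106 - 121)/(-34 + 5)) - 90636/366269 = (-227/(-29))*(99 - 227/(-29)) - 90636*1/366269 = (-227*(-1/29))*(99 - 227*(-1/29)) - 90636/366269 = 227*(99 + 227/29)/29 - 90636/366269 = (227/29)*(3098/29) - 90636/366269 = 703246/841 - 90636/366269 = 257500984298/308032229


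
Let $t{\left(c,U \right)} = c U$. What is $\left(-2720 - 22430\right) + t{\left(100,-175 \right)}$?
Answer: $-42650$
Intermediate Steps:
$t{\left(c,U \right)} = U c$
$\left(-2720 - 22430\right) + t{\left(100,-175 \right)} = \left(-2720 - 22430\right) - 17500 = -25150 - 17500 = -42650$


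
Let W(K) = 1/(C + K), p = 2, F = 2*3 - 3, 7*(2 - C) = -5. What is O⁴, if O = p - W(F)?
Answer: 28398241/2560000 ≈ 11.093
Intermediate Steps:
C = 19/7 (C = 2 - ⅐*(-5) = 2 + 5/7 = 19/7 ≈ 2.7143)
F = 3 (F = 6 - 3 = 3)
W(K) = 1/(19/7 + K)
O = 73/40 (O = 2 - 7/(19 + 7*3) = 2 - 7/(19 + 21) = 2 - 7/40 = 73/40 ≈ 1.8250)
O⁴ = (73/40)⁴ = 28398241/2560000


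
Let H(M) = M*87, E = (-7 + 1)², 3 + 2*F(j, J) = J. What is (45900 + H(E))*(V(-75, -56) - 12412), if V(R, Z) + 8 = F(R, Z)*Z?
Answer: -527976576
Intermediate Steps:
F(j, J) = -3/2 + J/2
E = 36 (E = (-6)² = 36)
H(M) = 87*M
V(R, Z) = -8 + Z*(-3/2 + Z/2) (V(R, Z) = -8 + (-3/2 + Z/2)*Z = -8 + Z*(-3/2 + Z/2))
(45900 + H(E))*(V(-75, -56) - 12412) = (45900 + 87*36)*((-8 + (½)*(-56)*(-3 - 56)) - 12412) = (45900 + 3132)*((-8 + (½)*(-56)*(-59)) - 12412) = 49032*((-8 + 1652) - 12412) = 49032*(1644 - 12412) = 49032*(-10768) = -527976576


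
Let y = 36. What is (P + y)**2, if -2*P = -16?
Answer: 1936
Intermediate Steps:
P = 8 (P = -1/2*(-16) = 8)
(P + y)**2 = (8 + 36)**2 = 44**2 = 1936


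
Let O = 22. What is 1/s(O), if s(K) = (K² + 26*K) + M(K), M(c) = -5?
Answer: 1/1051 ≈ 0.00095147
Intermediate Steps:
s(K) = -5 + K² + 26*K (s(K) = (K² + 26*K) - 5 = -5 + K² + 26*K)
1/s(O) = 1/(-5 + 22² + 26*22) = 1/(-5 + 484 + 572) = 1/1051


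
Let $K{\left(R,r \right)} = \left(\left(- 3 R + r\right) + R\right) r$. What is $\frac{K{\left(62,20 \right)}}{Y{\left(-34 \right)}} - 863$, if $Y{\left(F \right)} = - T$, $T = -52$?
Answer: $-903$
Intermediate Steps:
$K{\left(R,r \right)} = r \left(r - 2 R\right)$ ($K{\left(R,r \right)} = \left(\left(r - 3 R\right) + R\right) r = \left(r - 2 R\right) r = r \left(r - 2 R\right)$)
$Y{\left(F \right)} = 52$ ($Y{\left(F \right)} = \left(-1\right) \left(-52\right) = 52$)
$\frac{K{\left(62,20 \right)}}{Y{\left(-34 \right)}} - 863 = \frac{20 \left(20 - 124\right)}{52} - 863 = 20 \left(20 - 124\right) \frac{1}{52} - 863 = 20 \left(-104\right) \frac{1}{52} - 863 = \left(-2080\right) \frac{1}{52} - 863 = -40 - 863 = -903$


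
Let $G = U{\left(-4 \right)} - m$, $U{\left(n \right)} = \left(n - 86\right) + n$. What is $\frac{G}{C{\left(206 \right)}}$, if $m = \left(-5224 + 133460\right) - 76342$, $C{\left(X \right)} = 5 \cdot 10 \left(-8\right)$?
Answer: $\frac{12997}{100} \approx 129.97$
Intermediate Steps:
$C{\left(X \right)} = -400$ ($C{\left(X \right)} = 50 \left(-8\right) = -400$)
$m = 51894$ ($m = 128236 - 76342 = 51894$)
$U{\left(n \right)} = -86 + 2 n$ ($U{\left(n \right)} = \left(-86 + n\right) + n = -86 + 2 n$)
$G = -51988$ ($G = \left(-86 + 2 \left(-4\right)\right) - 51894 = \left(-86 - 8\right) - 51894 = -94 - 51894 = -51988$)
$\frac{G}{C{\left(206 \right)}} = - \frac{51988}{-400} = \left(-51988\right) \left(- \frac{1}{400}\right) = \frac{12997}{100}$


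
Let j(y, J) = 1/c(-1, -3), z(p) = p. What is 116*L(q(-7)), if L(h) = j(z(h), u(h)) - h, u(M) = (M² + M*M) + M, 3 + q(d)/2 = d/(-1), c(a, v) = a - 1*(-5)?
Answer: -899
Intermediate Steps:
c(a, v) = 5 + a (c(a, v) = a + 5 = 5 + a)
q(d) = -6 - 2*d (q(d) = -6 + 2*(d/(-1)) = -6 + 2*(d*(-1)) = -6 + 2*(-d) = -6 - 2*d)
u(M) = M + 2*M² (u(M) = (M² + M²) + M = 2*M² + M = M + 2*M²)
j(y, J) = ¼ (j(y, J) = 1/(5 - 1) = 1/4 = ¼)
L(h) = ¼ - h
116*L(q(-7)) = 116*(¼ - (-6 - 2*(-7))) = 116*(¼ - (-6 + 14)) = 116*(¼ - 1*8) = 116*(¼ - 8) = 116*(-31/4) = -899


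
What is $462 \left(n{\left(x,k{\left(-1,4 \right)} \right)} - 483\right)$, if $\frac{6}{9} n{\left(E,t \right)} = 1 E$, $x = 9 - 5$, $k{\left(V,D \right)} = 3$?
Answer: $-220374$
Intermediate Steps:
$x = 4$
$n{\left(E,t \right)} = \frac{3 E}{2}$ ($n{\left(E,t \right)} = \frac{3 \cdot 1 E}{2} = \frac{3 E}{2}$)
$462 \left(n{\left(x,k{\left(-1,4 \right)} \right)} - 483\right) = 462 \left(\frac{3}{2} \cdot 4 - 483\right) = 462 \left(6 - 483\right) = 462 \left(-477\right) = -220374$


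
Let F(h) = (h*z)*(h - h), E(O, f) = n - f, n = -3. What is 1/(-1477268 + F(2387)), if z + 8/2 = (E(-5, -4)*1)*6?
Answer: -1/1477268 ≈ -6.7693e-7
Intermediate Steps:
E(O, f) = -3 - f
z = 2 (z = -4 + ((-3 - 1*(-4))*1)*6 = -4 + ((-3 + 4)*1)*6 = -4 + (1*1)*6 = -4 + 1*6 = -4 + 6 = 2)
F(h) = 0 (F(h) = (h*2)*(h - h) = (2*h)*0 = 0)
1/(-1477268 + F(2387)) = 1/(-1477268 + 0) = 1/(-1477268) = -1/1477268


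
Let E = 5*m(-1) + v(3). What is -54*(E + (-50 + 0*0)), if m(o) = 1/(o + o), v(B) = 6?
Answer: 2511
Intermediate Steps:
m(o) = 1/(2*o)
E = 7/2 (E = 5*((1/2)/(-1)) + 6 = 5*((1/2)*(-1)) + 6 = 5*(-1/2) + 6 = -5/2 + 6 = 7/2 ≈ 3.5000)
-54*(E + (-50 + 0*0)) = -54*(7/2 + (-50 + 0*0)) = -54*(7/2 + (-50 + 0)) = -54*(7/2 - 50) = -54*(-93/2) = 2511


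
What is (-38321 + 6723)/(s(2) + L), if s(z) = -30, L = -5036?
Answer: 15799/2533 ≈ 6.2373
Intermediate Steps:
(-38321 + 6723)/(s(2) + L) = (-38321 + 6723)/(-30 - 5036) = -31598/(-5066) = -31598*(-1/5066) = 15799/2533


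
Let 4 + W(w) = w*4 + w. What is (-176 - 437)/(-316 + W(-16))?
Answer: 613/400 ≈ 1.5325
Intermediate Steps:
W(w) = -4 + 5*w (W(w) = -4 + (w*4 + w) = -4 + (4*w + w) = -4 + 5*w)
(-176 - 437)/(-316 + W(-16)) = (-176 - 437)/(-316 + (-4 + 5*(-16))) = -613/(-316 + (-4 - 80)) = -613/(-316 - 84) = -613/(-400) = -613*(-1/400) = 613/400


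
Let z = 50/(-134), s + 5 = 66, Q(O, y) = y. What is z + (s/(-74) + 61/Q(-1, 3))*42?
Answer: 2030314/2479 ≈ 819.00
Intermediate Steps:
s = 61 (s = -5 + 66 = 61)
z = -25/67 (z = 50*(-1/134) = -25/67 ≈ -0.37313)
z + (s/(-74) + 61/Q(-1, 3))*42 = -25/67 + (61/(-74) + 61/3)*42 = -25/67 + (61*(-1/74) + 61*(⅓))*42 = -25/67 + (-61/74 + 61/3)*42 = -25/67 + (4331/222)*42 = -25/67 + 30317/37 = 2030314/2479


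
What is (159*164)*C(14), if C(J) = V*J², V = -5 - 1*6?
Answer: -56219856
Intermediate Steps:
V = -11 (V = -5 - 6 = -11)
C(J) = -11*J²
(159*164)*C(14) = (159*164)*(-11*14²) = 26076*(-11*196) = 26076*(-2156) = -56219856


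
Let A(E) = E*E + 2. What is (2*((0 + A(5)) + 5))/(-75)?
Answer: -64/75 ≈ -0.85333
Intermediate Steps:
A(E) = 2 + E**2 (A(E) = E**2 + 2 = 2 + E**2)
(2*((0 + A(5)) + 5))/(-75) = (2*((0 + (2 + 5**2)) + 5))/(-75) = -2*((0 + (2 + 25)) + 5)/75 = -2*((0 + 27) + 5)/75 = -2*(27 + 5)/75 = -2*32/75 = -1/75*64 = -64/75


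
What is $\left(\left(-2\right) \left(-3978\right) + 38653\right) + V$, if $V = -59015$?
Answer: $-12406$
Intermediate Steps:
$\left(\left(-2\right) \left(-3978\right) + 38653\right) + V = \left(\left(-2\right) \left(-3978\right) + 38653\right) - 59015 = \left(7956 + 38653\right) - 59015 = 46609 - 59015 = -12406$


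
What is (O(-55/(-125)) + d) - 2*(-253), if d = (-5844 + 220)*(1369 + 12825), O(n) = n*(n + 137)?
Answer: -49891555954/625 ≈ -7.9826e+7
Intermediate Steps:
O(n) = n*(137 + n)
d = -79827056 (d = -5624*14194 = -79827056)
(O(-55/(-125)) + d) - 2*(-253) = ((-55/(-125))*(137 - 55/(-125)) - 79827056) - 2*(-253) = ((-55*(-1/125))*(137 - 55*(-1/125)) - 79827056) + 506 = (11*(137 + 11/25)/25 - 79827056) + 506 = ((11/25)*(3436/25) - 79827056) + 506 = (37796/625 - 79827056) + 506 = -49891872204/625 + 506 = -49891555954/625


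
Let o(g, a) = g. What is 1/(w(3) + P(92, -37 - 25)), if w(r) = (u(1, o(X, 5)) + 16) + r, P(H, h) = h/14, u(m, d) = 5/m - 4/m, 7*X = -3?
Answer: 7/109 ≈ 0.064220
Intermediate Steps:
X = -3/7 (X = (1/7)*(-3) = -3/7 ≈ -0.42857)
u(m, d) = 1/m
P(H, h) = h/14 (P(H, h) = h*(1/14) = h/14)
w(r) = 17 + r (w(r) = (1/1 + 16) + r = (1 + 16) + r = 17 + r)
1/(w(3) + P(92, -37 - 25)) = 1/((17 + 3) + (-37 - 25)/14) = 1/(20 + (1/14)*(-62)) = 1/(20 - 31/7) = 1/(109/7) = 7/109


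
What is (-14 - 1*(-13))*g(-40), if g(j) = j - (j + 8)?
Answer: 8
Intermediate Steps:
g(j) = -8 (g(j) = j - (8 + j) = j + (-8 - j) = -8)
(-14 - 1*(-13))*g(-40) = (-14 - 1*(-13))*(-8) = (-14 + 13)*(-8) = -1*(-8) = 8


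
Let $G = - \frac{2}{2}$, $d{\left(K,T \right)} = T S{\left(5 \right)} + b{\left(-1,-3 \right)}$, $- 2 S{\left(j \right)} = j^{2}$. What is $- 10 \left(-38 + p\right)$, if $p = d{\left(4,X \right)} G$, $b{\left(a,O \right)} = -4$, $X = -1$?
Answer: $465$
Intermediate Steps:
$S{\left(j \right)} = - \frac{j^{2}}{2}$
$d{\left(K,T \right)} = -4 - \frac{25 T}{2}$ ($d{\left(K,T \right)} = T \left(- \frac{5^{2}}{2}\right) - 4 = T \left(\left(- \frac{1}{2}\right) 25\right) - 4 = T \left(- \frac{25}{2}\right) - 4 = - \frac{25 T}{2} - 4 = -4 - \frac{25 T}{2}$)
$G = -1$ ($G = \left(-2\right) \frac{1}{2} = -1$)
$p = - \frac{17}{2}$ ($p = \left(-4 - - \frac{25}{2}\right) \left(-1\right) = \left(-4 + \frac{25}{2}\right) \left(-1\right) = \frac{17}{2} \left(-1\right) = - \frac{17}{2} \approx -8.5$)
$- 10 \left(-38 + p\right) = - 10 \left(-38 - \frac{17}{2}\right) = \left(-10\right) \left(- \frac{93}{2}\right) = 465$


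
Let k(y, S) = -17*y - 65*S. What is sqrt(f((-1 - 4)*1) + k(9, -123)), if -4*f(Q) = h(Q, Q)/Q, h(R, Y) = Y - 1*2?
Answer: sqrt(784165)/10 ≈ 88.553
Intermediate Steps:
h(R, Y) = -2 + Y (h(R, Y) = Y - 2 = -2 + Y)
f(Q) = -(-2 + Q)/(4*Q)
k(y, S) = -65*S - 17*y
sqrt(f((-1 - 4)*1) + k(9, -123)) = sqrt((2 - (-1 - 4))/(4*(((-1 - 4)*1))) + (-65*(-123) - 17*9)) = sqrt((2 - (-5))/(4*((-5*1))) + (7995 - 153)) = sqrt((1/4)*(2 - 1*(-5))/(-5) + 7842) = sqrt((1/4)*(-1/5)*(2 + 5) + 7842) = sqrt((1/4)*(-1/5)*7 + 7842) = sqrt(-7/20 + 7842) = sqrt(156833/20) = sqrt(784165)/10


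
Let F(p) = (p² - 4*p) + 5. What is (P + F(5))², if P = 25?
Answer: 1225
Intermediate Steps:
F(p) = 5 + p² - 4*p
(P + F(5))² = (25 + (5 + 5² - 4*5))² = (25 + (5 + 25 - 20))² = (25 + 10)² = 35² = 1225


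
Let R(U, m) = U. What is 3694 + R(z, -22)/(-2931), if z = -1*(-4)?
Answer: 10827110/2931 ≈ 3694.0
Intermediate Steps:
z = 4
3694 + R(z, -22)/(-2931) = 3694 + 4/(-2931) = 3694 + 4*(-1/2931) = 3694 - 4/2931 = 10827110/2931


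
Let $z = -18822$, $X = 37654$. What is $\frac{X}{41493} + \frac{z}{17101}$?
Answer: $- \frac{137060192}{709571793} \approx -0.19316$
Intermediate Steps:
$\frac{X}{41493} + \frac{z}{17101} = \frac{37654}{41493} - \frac{18822}{17101} = - \frac{137060192}{709571793}$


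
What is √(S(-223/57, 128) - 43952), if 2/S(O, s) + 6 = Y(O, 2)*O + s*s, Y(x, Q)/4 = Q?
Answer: I*√9539566479433055/465881 ≈ 209.65*I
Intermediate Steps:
Y(x, Q) = 4*Q
S(O, s) = 2/(-6 + s² + 8*O) (S(O, s) = 2/(-6 + ((4*2)*O + s*s)) = 2/(-6 + (8*O + s²)) = 2/(-6 + (s² + 8*O)) = 2/(-6 + s² + 8*O))
√(S(-223/57, 128) - 43952) = √(2/(-6 + 128² + 8*(-223/57)) - 43952) = √(2/(-6 + 16384 + 8*(-223*1/57)) - 43952) = √(2/(-6 + 16384 + 8*(-223/57)) - 43952) = √(2/(-6 + 16384 - 1784/57) - 43952) = √(2/(931762/57) - 43952) = √(2*(57/931762) - 43952) = √(57/465881 - 43952) = √(-20476401655/465881) = I*√9539566479433055/465881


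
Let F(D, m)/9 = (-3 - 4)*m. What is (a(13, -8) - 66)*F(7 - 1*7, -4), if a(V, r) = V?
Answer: -13356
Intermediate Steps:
F(D, m) = -63*m (F(D, m) = 9*((-3 - 4)*m) = 9*(-7*m) = -63*m)
(a(13, -8) - 66)*F(7 - 1*7, -4) = (13 - 66)*(-63*(-4)) = -53*252 = -13356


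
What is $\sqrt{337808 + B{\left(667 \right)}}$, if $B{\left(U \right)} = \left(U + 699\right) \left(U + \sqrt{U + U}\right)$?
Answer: $\sqrt{1248930 + 1366 \sqrt{1334}} \approx 1139.7$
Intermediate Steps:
$B{\left(U \right)} = \left(699 + U\right) \left(U + \sqrt{2} \sqrt{U}\right)$ ($B{\left(U \right)} = \left(699 + U\right) \left(U + \sqrt{2 U}\right) = \left(699 + U\right) \left(U + \sqrt{2} \sqrt{U}\right)$)
$\sqrt{337808 + B{\left(667 \right)}} = \sqrt{337808 + \left(667^{2} + 699 \cdot 667 + \sqrt{2} \cdot 667^{\frac{3}{2}} + 699 \sqrt{2} \sqrt{667}\right)} = \sqrt{337808 + \left(444889 + 466233 + \sqrt{2} \cdot 667 \sqrt{667} + 699 \sqrt{1334}\right)} = \sqrt{337808 + \left(444889 + 466233 + 667 \sqrt{1334} + 699 \sqrt{1334}\right)} = \sqrt{337808 + \left(911122 + 1366 \sqrt{1334}\right)} = \sqrt{1248930 + 1366 \sqrt{1334}}$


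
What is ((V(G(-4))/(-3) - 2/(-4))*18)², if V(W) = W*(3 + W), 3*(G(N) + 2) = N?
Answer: 49/9 ≈ 5.4444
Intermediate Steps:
G(N) = -2 + N/3
((V(G(-4))/(-3) - 2/(-4))*18)² = ((((-2 + (⅓)*(-4))*(3 + (-2 + (⅓)*(-4))))/(-3) - 2/(-4))*18)² = ((((-2 - 4/3)*(3 + (-2 - 4/3)))*(-⅓) - 2*(-¼))*18)² = ((-10*(3 - 10/3)/3*(-⅓) + ½)*18)² = ((-10/3*(-⅓)*(-⅓) + ½)*18)² = (((10/9)*(-⅓) + ½)*18)² = ((-10/27 + ½)*18)² = ((7/54)*18)² = (7/3)² = 49/9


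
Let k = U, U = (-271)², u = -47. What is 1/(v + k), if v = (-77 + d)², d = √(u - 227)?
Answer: I/(2*(77*√274 + 39548*I)) ≈ 1.263e-5 + 4.0704e-7*I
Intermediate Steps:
d = I*√274 (d = √(-47 - 227) = √(-274) = I*√274 ≈ 16.553*I)
v = (-77 + I*√274)² ≈ 5655.0 - 2549.2*I
U = 73441
k = 73441
1/(v + k) = 1/((77 - I*√274)² + 73441) = 1/(73441 + (77 - I*√274)²)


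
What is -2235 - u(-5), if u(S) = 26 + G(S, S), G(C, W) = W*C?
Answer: -2286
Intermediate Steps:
G(C, W) = C*W
u(S) = 26 + S² (u(S) = 26 + S*S = 26 + S²)
-2235 - u(-5) = -2235 - (26 + (-5)²) = -2235 - (26 + 25) = -2235 - 1*51 = -2235 - 51 = -2286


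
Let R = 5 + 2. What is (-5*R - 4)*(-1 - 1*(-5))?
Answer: -156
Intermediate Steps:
R = 7
(-5*R - 4)*(-1 - 1*(-5)) = (-5*7 - 4)*(-1 - 1*(-5)) = (-35 - 4)*(-1 + 5) = -39*4 = -156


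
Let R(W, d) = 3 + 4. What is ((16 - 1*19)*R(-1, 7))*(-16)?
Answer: 336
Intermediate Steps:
R(W, d) = 7
((16 - 1*19)*R(-1, 7))*(-16) = ((16 - 1*19)*7)*(-16) = ((16 - 19)*7)*(-16) = -3*7*(-16) = -21*(-16) = 336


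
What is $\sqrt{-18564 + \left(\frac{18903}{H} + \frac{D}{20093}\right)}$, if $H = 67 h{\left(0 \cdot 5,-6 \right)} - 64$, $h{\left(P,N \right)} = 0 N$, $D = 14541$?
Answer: $\frac{i \sqrt{487281376586319}}{160744} \approx 137.33 i$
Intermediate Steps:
$h{\left(P,N \right)} = 0$
$H = -64$ ($H = 67 \cdot 0 - 64 = 0 - 64 = -64$)
$\sqrt{-18564 + \left(\frac{18903}{H} + \frac{D}{20093}\right)} = \sqrt{-18564 + \left(\frac{18903}{-64} + \frac{14541}{20093}\right)} = \sqrt{-18564 + \left(18903 \left(- \frac{1}{64}\right) + 14541 \cdot \frac{1}{20093}\right)} = \sqrt{-18564 + \left(- \frac{18903}{64} + \frac{14541}{20093}\right)} = \sqrt{-18564 - \frac{378887355}{1285952}} = \sqrt{- \frac{24251300283}{1285952}} = \frac{i \sqrt{487281376586319}}{160744}$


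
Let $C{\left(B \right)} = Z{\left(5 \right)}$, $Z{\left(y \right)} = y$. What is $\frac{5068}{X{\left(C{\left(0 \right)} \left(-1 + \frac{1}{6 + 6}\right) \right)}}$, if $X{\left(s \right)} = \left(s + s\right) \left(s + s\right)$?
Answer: $\frac{182448}{3025} \approx 60.313$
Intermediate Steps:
$C{\left(B \right)} = 5$
$X{\left(s \right)} = 4 s^{2}$ ($X{\left(s \right)} = 2 s 2 s = 4 s^{2}$)
$\frac{5068}{X{\left(C{\left(0 \right)} \left(-1 + \frac{1}{6 + 6}\right) \right)}} = \frac{5068}{4 \left(5 \left(-1 + \frac{1}{6 + 6}\right)\right)^{2}} = \frac{5068}{4 \left(5 \left(-1 + \frac{1}{12}\right)\right)^{2}} = \frac{5068}{4 \left(5 \left(- \frac{11}{12}\right)\right)^{2}} = \frac{5068}{4 \left(- \frac{55}{12}\right)^{2}} = \frac{5068}{4 \cdot \frac{3025}{144}} = \frac{5068}{\frac{3025}{36}} = 5068 \cdot \frac{36}{3025} = \frac{182448}{3025}$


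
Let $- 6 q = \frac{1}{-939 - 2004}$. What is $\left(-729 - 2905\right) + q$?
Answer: $- \frac{64169171}{17658} \approx -3634.0$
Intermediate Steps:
$q = \frac{1}{17658}$ ($q = - \frac{1}{6 \left(-939 - 2004\right)} = - \frac{1}{6 \left(-2943\right)} = \left(- \frac{1}{6}\right) \left(- \frac{1}{2943}\right) = \frac{1}{17658} \approx 5.6632 \cdot 10^{-5}$)
$\left(-729 - 2905\right) + q = \left(-729 - 2905\right) + \frac{1}{17658} = -3634 + \frac{1}{17658} = - \frac{64169171}{17658}$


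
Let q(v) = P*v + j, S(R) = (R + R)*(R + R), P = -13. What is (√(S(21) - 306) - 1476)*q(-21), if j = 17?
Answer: -428040 + 7830*√2 ≈ -4.1697e+5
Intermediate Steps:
S(R) = 4*R² (S(R) = (2*R)*(2*R) = 4*R²)
q(v) = 17 - 13*v (q(v) = -13*v + 17 = 17 - 13*v)
(√(S(21) - 306) - 1476)*q(-21) = (√(4*21² - 306) - 1476)*(17 - 13*(-21)) = (√(4*441 - 306) - 1476)*(17 + 273) = (√(1764 - 306) - 1476)*290 = (√1458 - 1476)*290 = (27*√2 - 1476)*290 = (-1476 + 27*√2)*290 = -428040 + 7830*√2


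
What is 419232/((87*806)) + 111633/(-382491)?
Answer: 8473585427/1490057439 ≈ 5.6868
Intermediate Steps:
419232/((87*806)) + 111633/(-382491) = 419232/70122 + 111633*(-1/382491) = 419232*(1/70122) - 37211/127497 = 69872/11687 - 37211/127497 = 8473585427/1490057439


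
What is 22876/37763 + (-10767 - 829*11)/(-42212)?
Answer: 14070465/13065998 ≈ 1.0769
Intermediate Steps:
22876/37763 + (-10767 - 829*11)/(-42212) = 22876*(1/37763) + (-10767 - 9119)*(-1/42212) = 22876/37763 - 19886*(-1/42212) = 22876/37763 + 163/346 = 14070465/13065998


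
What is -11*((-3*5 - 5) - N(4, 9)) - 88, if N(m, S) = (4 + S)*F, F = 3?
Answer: 561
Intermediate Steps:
N(m, S) = 12 + 3*S (N(m, S) = (4 + S)*3 = 12 + 3*S)
-11*((-3*5 - 5) - N(4, 9)) - 88 = -11*((-3*5 - 5) - (12 + 3*9)) - 88 = -11*((-15 - 5) - (12 + 27)) - 88 = -11*(-20 - 1*39) - 88 = -11*(-20 - 39) - 88 = -11*(-59) - 88 = 649 - 88 = 561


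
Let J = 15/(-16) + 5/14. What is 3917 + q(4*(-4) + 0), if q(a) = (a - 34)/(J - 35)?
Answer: 3122969/797 ≈ 3918.4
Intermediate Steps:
J = -65/112 (J = 15*(-1/16) + 5*(1/14) = -15/16 + 5/14 = -65/112 ≈ -0.58036)
q(a) = 3808/3985 - 112*a/3985 (q(a) = (a - 34)/(-65/112 - 35) = (-34 + a)/(-3985/112) = (-34 + a)*(-112/3985) = 3808/3985 - 112*a/3985)
3917 + q(4*(-4) + 0) = 3917 + (3808/3985 - 112*(4*(-4) + 0)/3985) = 3917 + (3808/3985 - 112*(-16 + 0)/3985) = 3917 + (3808/3985 - 112/3985*(-16)) = 3917 + (3808/3985 + 1792/3985) = 3917 + 1120/797 = 3122969/797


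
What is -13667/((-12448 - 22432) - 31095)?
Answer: 13667/65975 ≈ 0.20715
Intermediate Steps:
-13667/((-12448 - 22432) - 31095) = -13667/(-34880 - 31095) = -13667/(-65975) = -13667*(-1/65975) = 13667/65975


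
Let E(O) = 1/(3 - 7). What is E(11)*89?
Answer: -89/4 ≈ -22.250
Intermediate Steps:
E(O) = -¼ (E(O) = 1/(-4) = -¼)
E(11)*89 = -¼*89 = -89/4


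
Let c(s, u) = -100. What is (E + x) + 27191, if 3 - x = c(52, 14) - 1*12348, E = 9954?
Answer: 49596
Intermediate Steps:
x = 12451 (x = 3 - (-100 - 1*12348) = 3 - (-100 - 12348) = 3 - 1*(-12448) = 3 + 12448 = 12451)
(E + x) + 27191 = (9954 + 12451) + 27191 = 22405 + 27191 = 49596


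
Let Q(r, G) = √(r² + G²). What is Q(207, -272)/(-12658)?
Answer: -√116833/12658 ≈ -0.027003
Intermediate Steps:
Q(r, G) = √(G² + r²)
Q(207, -272)/(-12658) = √((-272)² + 207²)/(-12658) = √(73984 + 42849)*(-1/12658) = √116833*(-1/12658) = -√116833/12658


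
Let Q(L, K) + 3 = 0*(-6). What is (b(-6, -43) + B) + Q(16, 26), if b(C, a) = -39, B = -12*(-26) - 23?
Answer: 247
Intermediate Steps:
Q(L, K) = -3 (Q(L, K) = -3 + 0*(-6) = -3 + 0 = -3)
B = 289 (B = 312 - 23 = 289)
(b(-6, -43) + B) + Q(16, 26) = (-39 + 289) - 3 = 250 - 3 = 247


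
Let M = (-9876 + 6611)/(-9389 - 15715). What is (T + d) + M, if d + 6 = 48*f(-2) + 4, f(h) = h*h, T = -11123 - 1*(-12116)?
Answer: 29701297/25104 ≈ 1183.1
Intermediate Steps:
T = 993 (T = -11123 + 12116 = 993)
f(h) = h²
M = 3265/25104 (M = -3265/(-25104) = -3265*(-1/25104) = 3265/25104 ≈ 0.13006)
d = 190 (d = -6 + (48*(-2)² + 4) = -6 + (48*4 + 4) = -6 + (192 + 4) = -6 + 196 = 190)
(T + d) + M = (993 + 190) + 3265/25104 = 1183 + 3265/25104 = 29701297/25104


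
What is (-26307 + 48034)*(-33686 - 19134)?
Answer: -1147620140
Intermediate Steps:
(-26307 + 48034)*(-33686 - 19134) = 21727*(-52820) = -1147620140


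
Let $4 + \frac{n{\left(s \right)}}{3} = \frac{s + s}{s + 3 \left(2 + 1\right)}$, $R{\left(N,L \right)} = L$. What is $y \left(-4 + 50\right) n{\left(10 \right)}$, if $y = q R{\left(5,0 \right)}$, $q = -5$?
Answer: $0$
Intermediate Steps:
$n{\left(s \right)} = -12 + \frac{6 s}{9 + s}$ ($n{\left(s \right)} = -12 + 3 \frac{s + s}{s + 3 \left(2 + 1\right)} = -12 + 3 \frac{2 s}{s + 3 \cdot 3} = -12 + 3 \frac{2 s}{s + 9} = -12 + 3 \frac{2 s}{9 + s} = -12 + \frac{6 s}{9 + s}$)
$y = 0$ ($y = \left(-5\right) 0 = 0$)
$y \left(-4 + 50\right) n{\left(10 \right)} = 0 \left(-4 + 50\right) \frac{6 \left(-18 - 10\right)}{9 + 10} = 0 \cdot 46 \frac{6 \left(-18 - 10\right)}{19} = 0 \cdot 6 \cdot \frac{1}{19} \left(-28\right) = 0 \left(- \frac{168}{19}\right) = 0$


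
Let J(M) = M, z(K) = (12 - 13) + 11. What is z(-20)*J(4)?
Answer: 40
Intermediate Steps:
z(K) = 10 (z(K) = -1 + 11 = 10)
z(-20)*J(4) = 10*4 = 40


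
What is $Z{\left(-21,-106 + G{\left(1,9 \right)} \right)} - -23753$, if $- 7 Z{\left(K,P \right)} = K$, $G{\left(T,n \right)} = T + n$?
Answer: $23756$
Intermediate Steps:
$Z{\left(K,P \right)} = - \frac{K}{7}$
$Z{\left(-21,-106 + G{\left(1,9 \right)} \right)} - -23753 = \left(- \frac{1}{7}\right) \left(-21\right) - -23753 = 3 + 23753 = 23756$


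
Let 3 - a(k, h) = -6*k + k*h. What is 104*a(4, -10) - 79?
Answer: 6889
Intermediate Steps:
a(k, h) = 3 + 6*k - h*k (a(k, h) = 3 - (-6*k + k*h) = 3 - (-6*k + h*k) = 3 + (6*k - h*k) = 3 + 6*k - h*k)
104*a(4, -10) - 79 = 104*(3 + 6*4 - 1*(-10)*4) - 79 = 104*(3 + 24 + 40) - 79 = 104*67 - 79 = 6968 - 79 = 6889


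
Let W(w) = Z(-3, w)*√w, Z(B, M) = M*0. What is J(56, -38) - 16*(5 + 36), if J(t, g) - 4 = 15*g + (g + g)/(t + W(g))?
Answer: -17127/14 ≈ -1223.4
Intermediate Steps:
Z(B, M) = 0
W(w) = 0 (W(w) = 0*√w = 0)
J(t, g) = 4 + 15*g + 2*g/t (J(t, g) = 4 + (15*g + (g + g)/(t + 0)) = 4 + (15*g + (2*g)/t) = 4 + (15*g + 2*g/t) = 4 + 15*g + 2*g/t)
J(56, -38) - 16*(5 + 36) = (4 + 15*(-38) + 2*(-38)/56) - 16*(5 + 36) = (4 - 570 + 2*(-38)*(1/56)) - 16*41 = (4 - 570 - 19/14) - 656 = -7943/14 - 656 = -17127/14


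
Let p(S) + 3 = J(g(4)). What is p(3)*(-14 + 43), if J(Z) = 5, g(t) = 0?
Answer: 58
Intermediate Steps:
p(S) = 2 (p(S) = -3 + 5 = 2)
p(3)*(-14 + 43) = 2*(-14 + 43) = 2*29 = 58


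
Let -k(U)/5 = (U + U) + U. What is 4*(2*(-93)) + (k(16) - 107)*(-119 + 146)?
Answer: -10113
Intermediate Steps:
k(U) = -15*U (k(U) = -5*((U + U) + U) = -5*(2*U + U) = -15*U)
4*(2*(-93)) + (k(16) - 107)*(-119 + 146) = 4*(2*(-93)) + (-15*16 - 107)*(-119 + 146) = 4*(-186) + (-240 - 107)*27 = -744 - 347*27 = -744 - 9369 = -10113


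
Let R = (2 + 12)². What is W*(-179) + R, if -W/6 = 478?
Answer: 513568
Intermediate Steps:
W = -2868 (W = -6*478 = -2868)
R = 196 (R = 14² = 196)
W*(-179) + R = -2868*(-179) + 196 = 513372 + 196 = 513568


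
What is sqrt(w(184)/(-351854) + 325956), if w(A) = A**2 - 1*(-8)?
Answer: 6*sqrt(280234334690210)/175927 ≈ 570.93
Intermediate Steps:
w(A) = 8 + A**2 (w(A) = A**2 + 8 = 8 + A**2)
sqrt(w(184)/(-351854) + 325956) = sqrt((8 + 184**2)/(-351854) + 325956) = sqrt((8 + 33856)*(-1/351854) + 325956) = sqrt(33864*(-1/351854) + 325956) = sqrt(-16932/175927 + 325956) = sqrt(57344444280/175927) = 6*sqrt(280234334690210)/175927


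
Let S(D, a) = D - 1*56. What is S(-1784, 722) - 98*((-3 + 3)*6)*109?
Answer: -1840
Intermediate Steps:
S(D, a) = -56 + D (S(D, a) = D - 56 = -56 + D)
S(-1784, 722) - 98*((-3 + 3)*6)*109 = (-56 - 1784) - 98*((-3 + 3)*6)*109 = -1840 - 98*(0*6)*109 = -1840 - 98*0*109 = -1840 - 0*109 = -1840 - 1*0 = -1840 + 0 = -1840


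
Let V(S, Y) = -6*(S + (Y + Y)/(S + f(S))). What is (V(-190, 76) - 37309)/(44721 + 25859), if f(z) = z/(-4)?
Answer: -180813/352900 ≈ -0.51236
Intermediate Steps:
f(z) = -z/4 (f(z) = z*(-¼) = -z/4)
V(S, Y) = -6*S - 16*Y/S (V(S, Y) = -6*(S + (Y + Y)/(S - S/4)) = -6*(S + (2*Y)/((3*S/4))) = -6*(S + (2*Y)*(4/(3*S))) = -6*(S + 8*Y/(3*S)) = -6*S - 16*Y/S)
(V(-190, 76) - 37309)/(44721 + 25859) = ((-6*(-190) - 16*76/(-190)) - 37309)/(44721 + 25859) = ((1140 - 16*76*(-1/190)) - 37309)/70580 = ((1140 + 32/5) - 37309)*(1/70580) = (5732/5 - 37309)*(1/70580) = -180813/5*1/70580 = -180813/352900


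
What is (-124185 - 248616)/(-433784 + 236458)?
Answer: 372801/197326 ≈ 1.8893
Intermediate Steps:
(-124185 - 248616)/(-433784 + 236458) = -372801/(-197326) = -372801*(-1/197326) = 372801/197326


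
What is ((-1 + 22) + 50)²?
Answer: 5041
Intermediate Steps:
((-1 + 22) + 50)² = (21 + 50)² = 71² = 5041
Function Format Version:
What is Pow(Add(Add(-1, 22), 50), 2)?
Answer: 5041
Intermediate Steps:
Pow(Add(Add(-1, 22), 50), 2) = Pow(Add(21, 50), 2) = Pow(71, 2) = 5041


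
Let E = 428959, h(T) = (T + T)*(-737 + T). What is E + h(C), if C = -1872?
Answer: 10197055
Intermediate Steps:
h(T) = 2*T*(-737 + T) (h(T) = (2*T)*(-737 + T) = 2*T*(-737 + T))
E + h(C) = 428959 + 2*(-1872)*(-737 - 1872) = 428959 + 2*(-1872)*(-2609) = 428959 + 9768096 = 10197055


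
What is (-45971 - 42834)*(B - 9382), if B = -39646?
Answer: 4353931540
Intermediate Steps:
(-45971 - 42834)*(B - 9382) = (-45971 - 42834)*(-39646 - 9382) = -88805*(-49028) = 4353931540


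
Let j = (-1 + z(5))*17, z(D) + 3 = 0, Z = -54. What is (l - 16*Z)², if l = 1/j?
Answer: 3451680001/4624 ≈ 7.4647e+5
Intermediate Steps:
z(D) = -3 (z(D) = -3 + 0 = -3)
j = -68 (j = (-1 - 3)*17 = -4*17 = -68)
l = -1/68 (l = 1/(-68) = -1/68 ≈ -0.014706)
(l - 16*Z)² = (-1/68 - 16*(-54))² = (-1/68 + 864)² = (58751/68)² = 3451680001/4624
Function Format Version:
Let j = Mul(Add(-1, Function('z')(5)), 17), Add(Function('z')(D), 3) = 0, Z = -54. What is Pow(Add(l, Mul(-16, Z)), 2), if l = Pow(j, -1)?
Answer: Rational(3451680001, 4624) ≈ 7.4647e+5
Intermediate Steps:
Function('z')(D) = -3 (Function('z')(D) = Add(-3, 0) = -3)
j = -68 (j = Mul(Add(-1, -3), 17) = Mul(-4, 17) = -68)
l = Rational(-1, 68) (l = Pow(-68, -1) = Rational(-1, 68) ≈ -0.014706)
Pow(Add(l, Mul(-16, Z)), 2) = Pow(Add(Rational(-1, 68), Mul(-16, -54)), 2) = Pow(Add(Rational(-1, 68), 864), 2) = Pow(Rational(58751, 68), 2) = Rational(3451680001, 4624)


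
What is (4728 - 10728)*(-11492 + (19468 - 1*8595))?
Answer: 3714000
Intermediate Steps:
(4728 - 10728)*(-11492 + (19468 - 1*8595)) = -6000*(-11492 + (19468 - 8595)) = -6000*(-11492 + 10873) = -6000*(-619) = 3714000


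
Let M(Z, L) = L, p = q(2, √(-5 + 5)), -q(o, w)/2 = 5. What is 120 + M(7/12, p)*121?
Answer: -1090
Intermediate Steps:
q(o, w) = -10 (q(o, w) = -2*5 = -10)
p = -10
120 + M(7/12, p)*121 = 120 - 10*121 = 120 - 1210 = -1090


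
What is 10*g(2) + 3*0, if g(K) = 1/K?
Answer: 5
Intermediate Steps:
10*g(2) + 3*0 = 10/2 + 3*0 = 10*(1/2) + 0 = 5 + 0 = 5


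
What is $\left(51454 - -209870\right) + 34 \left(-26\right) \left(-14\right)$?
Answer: $273700$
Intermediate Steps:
$\left(51454 - -209870\right) + 34 \left(-26\right) \left(-14\right) = \left(51454 + 209870\right) - -12376 = 261324 + 12376 = 273700$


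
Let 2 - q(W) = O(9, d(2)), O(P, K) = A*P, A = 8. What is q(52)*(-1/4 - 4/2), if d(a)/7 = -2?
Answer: 315/2 ≈ 157.50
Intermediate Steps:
d(a) = -14 (d(a) = 7*(-2) = -14)
O(P, K) = 8*P
q(W) = -70 (q(W) = 2 - 8*9 = 2 - 1*72 = 2 - 72 = -70)
q(52)*(-1/4 - 4/2) = -70*(-1/4 - 4/2) = -70*(-1*¼ - 4*½) = -70*(-¼ - 2) = -70*(-9/4) = 315/2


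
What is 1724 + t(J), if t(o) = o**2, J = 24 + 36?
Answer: 5324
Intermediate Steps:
J = 60
1724 + t(J) = 1724 + 60**2 = 1724 + 3600 = 5324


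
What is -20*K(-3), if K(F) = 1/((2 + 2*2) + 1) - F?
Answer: -440/7 ≈ -62.857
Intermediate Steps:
K(F) = ⅐ - F (K(F) = 1/((2 + 4) + 1) - F = 1/(6 + 1) - F = 1/7 - F = ⅐ - F)
-20*K(-3) = -20*(⅐ - 1*(-3)) = -20*(⅐ + 3) = -20*22/7 = -440/7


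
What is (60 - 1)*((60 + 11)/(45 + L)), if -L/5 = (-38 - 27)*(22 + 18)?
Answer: 4189/13045 ≈ 0.32112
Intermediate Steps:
L = 13000 (L = -5*(-38 - 27)*(22 + 18) = -(-325)*40 = -5*(-2600) = 13000)
(60 - 1)*((60 + 11)/(45 + L)) = (60 - 1)*((60 + 11)/(45 + 13000)) = 59*(71/13045) = 4189/13045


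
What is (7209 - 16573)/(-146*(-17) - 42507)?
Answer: 9364/40025 ≈ 0.23395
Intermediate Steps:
(7209 - 16573)/(-146*(-17) - 42507) = -9364/(2482 - 42507) = -9364/(-40025) = -9364*(-1/40025) = 9364/40025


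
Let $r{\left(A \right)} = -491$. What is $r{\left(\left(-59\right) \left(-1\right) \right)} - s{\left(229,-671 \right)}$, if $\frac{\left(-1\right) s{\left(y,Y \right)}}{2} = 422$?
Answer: $353$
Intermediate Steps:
$s{\left(y,Y \right)} = -844$ ($s{\left(y,Y \right)} = \left(-2\right) 422 = -844$)
$r{\left(\left(-59\right) \left(-1\right) \right)} - s{\left(229,-671 \right)} = -491 - -844 = -491 + 844 = 353$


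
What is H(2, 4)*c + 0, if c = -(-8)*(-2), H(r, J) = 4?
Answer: -64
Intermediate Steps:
c = -16 (c = -4*4 = -16)
H(2, 4)*c + 0 = 4*(-16) + 0 = -64 + 0 = -64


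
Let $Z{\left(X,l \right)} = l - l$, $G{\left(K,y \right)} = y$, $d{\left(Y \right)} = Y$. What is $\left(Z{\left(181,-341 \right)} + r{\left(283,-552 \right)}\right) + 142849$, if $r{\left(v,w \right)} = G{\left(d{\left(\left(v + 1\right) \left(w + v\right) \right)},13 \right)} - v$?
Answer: $142579$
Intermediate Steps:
$Z{\left(X,l \right)} = 0$
$r{\left(v,w \right)} = 13 - v$
$\left(Z{\left(181,-341 \right)} + r{\left(283,-552 \right)}\right) + 142849 = \left(0 + \left(13 - 283\right)\right) + 142849 = \left(0 - 270\right) + 142849 = -270 + 142849 = 142579$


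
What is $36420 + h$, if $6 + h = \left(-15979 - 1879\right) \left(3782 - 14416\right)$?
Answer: $189938386$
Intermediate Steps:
$h = 189901966$ ($h = -6 + \left(-15979 - 1879\right) \left(3782 - 14416\right) = -6 - -189901972 = -6 + 189901972 = 189901966$)
$36420 + h = 36420 + 189901966 = 189938386$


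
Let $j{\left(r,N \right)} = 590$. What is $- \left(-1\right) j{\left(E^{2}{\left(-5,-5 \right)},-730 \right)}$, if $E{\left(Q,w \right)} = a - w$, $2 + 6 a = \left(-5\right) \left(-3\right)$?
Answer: $590$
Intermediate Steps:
$a = \frac{13}{6}$ ($a = - \frac{1}{3} + \frac{\left(-5\right) \left(-3\right)}{6} = - \frac{1}{3} + \frac{1}{6} \cdot 15 = - \frac{1}{3} + \frac{5}{2} = \frac{13}{6} \approx 2.1667$)
$E{\left(Q,w \right)} = \frac{13}{6} - w$
$- \left(-1\right) j{\left(E^{2}{\left(-5,-5 \right)},-730 \right)} = - \left(-1\right) 590 = \left(-1\right) \left(-590\right) = 590$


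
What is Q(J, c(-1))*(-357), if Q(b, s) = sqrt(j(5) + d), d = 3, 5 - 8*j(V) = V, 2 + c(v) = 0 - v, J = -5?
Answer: -357*sqrt(3) ≈ -618.34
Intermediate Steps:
c(v) = -2 - v (c(v) = -2 + (0 - v) = -2 - v)
j(V) = 5/8 - V/8
Q(b, s) = sqrt(3) (Q(b, s) = sqrt((5/8 - 1/8*5) + 3) = sqrt((5/8 - 5/8) + 3) = sqrt(0 + 3) = sqrt(3))
Q(J, c(-1))*(-357) = sqrt(3)*(-357) = -357*sqrt(3)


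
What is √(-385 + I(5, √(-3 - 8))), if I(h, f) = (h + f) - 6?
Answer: √(-386 + I*√11) ≈ 0.08441 + 19.647*I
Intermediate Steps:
I(h, f) = -6 + f + h (I(h, f) = (f + h) - 6 = -6 + f + h)
√(-385 + I(5, √(-3 - 8))) = √(-385 + (-6 + √(-3 - 8) + 5)) = √(-385 + (-6 + √(-11) + 5)) = √(-385 + (-6 + I*√11 + 5)) = √(-385 + (-1 + I*√11)) = √(-386 + I*√11)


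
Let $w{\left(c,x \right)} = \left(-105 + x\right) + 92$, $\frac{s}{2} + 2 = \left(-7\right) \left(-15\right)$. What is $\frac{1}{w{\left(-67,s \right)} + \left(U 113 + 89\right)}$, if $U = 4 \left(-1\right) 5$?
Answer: $- \frac{1}{1978} \approx -0.00050556$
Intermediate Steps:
$s = 206$ ($s = -4 + 2 \left(\left(-7\right) \left(-15\right)\right) = -4 + 2 \cdot 105 = -4 + 210 = 206$)
$w{\left(c,x \right)} = -13 + x$
$U = -20$ ($U = \left(-4\right) 5 = -20$)
$\frac{1}{w{\left(-67,s \right)} + \left(U 113 + 89\right)} = \frac{1}{\left(-13 + 206\right) + \left(\left(-20\right) 113 + 89\right)} = \frac{1}{193 + \left(-2260 + 89\right)} = \frac{1}{193 - 2171} = \frac{1}{-1978} = - \frac{1}{1978}$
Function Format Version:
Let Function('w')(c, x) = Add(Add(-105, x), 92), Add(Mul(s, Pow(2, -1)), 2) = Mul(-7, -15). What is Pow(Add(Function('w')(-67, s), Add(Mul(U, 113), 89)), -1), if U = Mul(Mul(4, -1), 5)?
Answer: Rational(-1, 1978) ≈ -0.00050556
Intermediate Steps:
s = 206 (s = Add(-4, Mul(2, Mul(-7, -15))) = Add(-4, Mul(2, 105)) = Add(-4, 210) = 206)
Function('w')(c, x) = Add(-13, x)
U = -20 (U = Mul(-4, 5) = -20)
Pow(Add(Function('w')(-67, s), Add(Mul(U, 113), 89)), -1) = Pow(Add(Add(-13, 206), Add(Mul(-20, 113), 89)), -1) = Pow(Add(193, Add(-2260, 89)), -1) = Pow(Add(193, -2171), -1) = Pow(-1978, -1) = Rational(-1, 1978)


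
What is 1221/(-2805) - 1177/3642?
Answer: -234799/309570 ≈ -0.75847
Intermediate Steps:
1221/(-2805) - 1177/3642 = 1221*(-1/2805) - 1177*1/3642 = -37/85 - 1177/3642 = -234799/309570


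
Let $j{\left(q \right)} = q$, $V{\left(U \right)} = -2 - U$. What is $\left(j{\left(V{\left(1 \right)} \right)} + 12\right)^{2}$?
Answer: $81$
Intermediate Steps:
$\left(j{\left(V{\left(1 \right)} \right)} + 12\right)^{2} = \left(\left(-2 - 1\right) + 12\right)^{2} = \left(-3 + 12\right)^{2} = 9^{2} = 81$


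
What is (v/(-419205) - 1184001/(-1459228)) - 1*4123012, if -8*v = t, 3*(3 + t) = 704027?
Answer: -3783165786410774881/917573510610 ≈ -4.1230e+6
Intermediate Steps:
t = 704018/3 (t = -3 + (⅓)*704027 = -3 + 704027/3 = 704018/3 ≈ 2.3467e+5)
v = -352009/12 (v = -⅛*704018/3 = -352009/12 ≈ -29334.)
(v/(-419205) - 1184001/(-1459228)) - 1*4123012 = (-352009/12/(-419205) - 1184001/(-1459228)) - 1*4123012 = (-352009/12*(-1/419205) - 1184001*(-1/1459228)) - 4123012 = (352009/5030460 + 1184001/1459228) - 4123012 = 808716382439/917573510610 - 4123012 = -3783165786410774881/917573510610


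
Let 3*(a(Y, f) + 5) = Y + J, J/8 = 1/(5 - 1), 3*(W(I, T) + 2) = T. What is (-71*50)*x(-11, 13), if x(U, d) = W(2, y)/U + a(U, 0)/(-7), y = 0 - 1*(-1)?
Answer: -1061450/231 ≈ -4595.0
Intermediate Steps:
y = 1 (y = 0 + 1 = 1)
W(I, T) = -2 + T/3
J = 2 (J = 8/(5 - 1) = 8/4 = 8*(¼) = 2)
a(Y, f) = -13/3 + Y/3 (a(Y, f) = -5 + (Y + 2)/3 = -5 + (2 + Y)/3 = -5 + (⅔ + Y/3) = -13/3 + Y/3)
x(U, d) = 13/21 - 5/(3*U) - U/21 (x(U, d) = (-2 + (⅓)*1)/U + (-13/3 + U/3)/(-7) = (-2 + ⅓)/U + (-13/3 + U/3)*(-⅐) = -5/(3*U) + (13/21 - U/21) = 13/21 - 5/(3*U) - U/21)
(-71*50)*x(-11, 13) = (-71*50)*((1/21)*(-35 - 11*(13 - 1*(-11)))/(-11)) = -3550*(-1)*(-35 - 11*(13 + 11))/(21*11) = -3550*(-1)*(-35 - 11*24)/(21*11) = -3550*(-1)*(-35 - 264)/(21*11) = -3550*(-1)*(-299)/(21*11) = -3550*299/231 = -1061450/231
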